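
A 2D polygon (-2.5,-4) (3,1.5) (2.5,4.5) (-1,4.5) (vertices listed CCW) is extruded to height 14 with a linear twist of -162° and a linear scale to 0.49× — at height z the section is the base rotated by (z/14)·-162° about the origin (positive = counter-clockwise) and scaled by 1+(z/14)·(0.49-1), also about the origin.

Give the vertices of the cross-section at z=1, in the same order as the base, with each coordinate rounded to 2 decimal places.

Cross-section at z=1: (-3.13,-3.29) (3.12,0.84) (3.23,3.76) (-0.07,4.44)

t = z/height = 1/14 = 0.0714286
s = 1 + (scale-1)·z/height = 1 + (0.49-1)·1/14 = 0.963571
θ = twist·z/height = -162°·1/14 = -11.5714° = -0.201960 rad
cos θ = 0.979675, sin θ = -0.200589 (intermediates below are computed at full precision and shown rounded to 5 d.p.)
v1: (-2.5,-4) → rotate → (-3.25155,-3.41723) → ×s → (-3.13310,-3.29274) → (-3.13,-3.29)
v2: (3,1.5) → rotate → (3.23991,0.86774) → ×s → (3.12189,0.83613) → (3.12,0.84)
v3: (2.5,4.5) → rotate → (3.35184,3.90707) → ×s → (3.22974,3.76474) → (3.23,3.76)
v4: (-1,4.5) → rotate → (-0.07702,4.60913) → ×s → (-0.07422,4.44122) → (-0.07,4.44)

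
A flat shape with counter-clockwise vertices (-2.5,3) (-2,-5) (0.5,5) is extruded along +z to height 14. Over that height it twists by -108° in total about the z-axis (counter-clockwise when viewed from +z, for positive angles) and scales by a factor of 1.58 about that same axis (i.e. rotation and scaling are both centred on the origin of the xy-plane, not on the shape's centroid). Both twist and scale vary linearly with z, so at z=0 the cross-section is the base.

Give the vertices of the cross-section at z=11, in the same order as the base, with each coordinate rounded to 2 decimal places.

t = z/height = 11/14 = 0.785714
s = 1 + (scale-1)·z/height = 1 + (1.58-1)·11/14 = 1.455714
θ = twist·z/height = -108°·11/14 = -84.8571° = -1.481037 rad
cos θ = 0.089639, sin θ = -0.995974 (intermediates below are computed at full precision and shown rounded to 5 d.p.)
v1: (-2.5,3) → rotate → (2.76382,2.75885) → ×s → (4.02334,4.01610) → (4.02,4.02)
v2: (-2,-5) → rotate → (-5.15915,1.54375) → ×s → (-7.51025,2.24726) → (-7.51,2.25)
v3: (0.5,5) → rotate → (5.02469,-0.04979) → ×s → (7.31451,-0.07248) → (7.31,-0.07)

Cross-section at z=11: (4.02,4.02) (-7.51,2.25) (7.31,-0.07)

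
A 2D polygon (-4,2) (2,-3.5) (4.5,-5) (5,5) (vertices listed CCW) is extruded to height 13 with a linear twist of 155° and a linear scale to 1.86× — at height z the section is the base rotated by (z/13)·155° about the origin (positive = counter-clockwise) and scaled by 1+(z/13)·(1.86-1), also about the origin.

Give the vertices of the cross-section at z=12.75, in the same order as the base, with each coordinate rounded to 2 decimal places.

Cross-section at z=12.75: (4.78,-6.72) (-0.23,7.43) (-3.00,12.03) (-12.46,-3.82)

t = z/height = 12.75/13 = 0.980769
s = 1 + (scale-1)·z/height = 1 + (1.86-1)·12.75/13 = 1.843462
θ = twist·z/height = 155°·12.75/13 = 152.0192° = 2.653236 rad
cos θ = -0.883105, sin θ = 0.469175 (intermediates below are computed at full precision and shown rounded to 5 d.p.)
v1: (-4,2) → rotate → (2.59407,-3.64291) → ×s → (4.78207,-6.71557) → (4.78,-6.72)
v2: (2,-3.5) → rotate → (-0.12410,4.02922) → ×s → (-0.22877,7.42771) → (-0.23,7.43)
v3: (4.5,-5) → rotate → (-1.62810,6.52681) → ×s → (-3.00133,12.03193) → (-3.00,12.03)
v4: (5,5) → rotate → (-6.76140,-2.06965) → ×s → (-12.46438,-3.81532) → (-12.46,-3.82)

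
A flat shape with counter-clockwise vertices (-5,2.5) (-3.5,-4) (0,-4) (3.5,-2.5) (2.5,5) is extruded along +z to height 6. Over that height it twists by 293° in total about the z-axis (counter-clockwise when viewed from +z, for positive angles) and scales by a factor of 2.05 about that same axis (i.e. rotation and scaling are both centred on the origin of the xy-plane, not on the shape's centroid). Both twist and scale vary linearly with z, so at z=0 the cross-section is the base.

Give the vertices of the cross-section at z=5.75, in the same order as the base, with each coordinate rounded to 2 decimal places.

Cross-section at z=5.75: (3.05,10.79) (-9.20,5.40) (-7.88,-1.50) (-3.61,-7.84) (10.79,-3.05)

t = z/height = 5.75/6 = 0.958333
s = 1 + (scale-1)·z/height = 1 + (2.05-1)·5.75/6 = 2.006250
θ = twist·z/height = 293°·5.75/6 = 280.7917° = 4.900739 rad
cos θ = 0.187238, sin θ = -0.982314 (intermediates below are computed at full precision and shown rounded to 5 d.p.)
v1: (-5,2.5) → rotate → (1.51959,5.37967) → ×s → (3.04869,10.79296) → (3.05,10.79)
v2: (-3.5,-4) → rotate → (-4.58459,2.68915) → ×s → (-9.19784,5.39510) → (-9.20,5.40)
v3: (0,-4) → rotate → (-3.92926,-0.74895) → ×s → (-7.88307,-1.50259) → (-7.88,-1.50)
v4: (3.5,-2.5) → rotate → (-1.80045,-3.90620) → ×s → (-3.61216,-7.83681) → (-3.61,-7.84)
v5: (2.5,5) → rotate → (5.37967,-1.51959) → ×s → (10.79296,-3.04869) → (10.79,-3.05)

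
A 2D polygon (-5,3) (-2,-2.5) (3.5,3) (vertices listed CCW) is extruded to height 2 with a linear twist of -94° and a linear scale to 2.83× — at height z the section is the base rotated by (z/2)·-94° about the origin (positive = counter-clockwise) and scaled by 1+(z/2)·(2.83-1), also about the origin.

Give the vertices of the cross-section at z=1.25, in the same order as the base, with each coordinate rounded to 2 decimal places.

Cross-section at z=1.25: (-0.06,12.50) (-6.81,0.89) (9.39,-3.08)

t = z/height = 1.25/2 = 0.625
s = 1 + (scale-1)·z/height = 1 + (2.83-1)·1.25/2 = 2.143750
θ = twist·z/height = -94°·1.25/2 = -58.7500° = -1.025381 rad
cos θ = 0.518773, sin θ = -0.854912 (intermediates below are computed at full precision and shown rounded to 5 d.p.)
v1: (-5,3) → rotate → (-0.02913,5.83088) → ×s → (-0.06245,12.49995) → (-0.06,12.50)
v2: (-2,-2.5) → rotate → (-3.17483,0.41289) → ×s → (-6.80603,0.88513) → (-6.81,0.89)
v3: (3.5,3) → rotate → (4.38044,-1.43587) → ×s → (9.39057,-3.07815) → (9.39,-3.08)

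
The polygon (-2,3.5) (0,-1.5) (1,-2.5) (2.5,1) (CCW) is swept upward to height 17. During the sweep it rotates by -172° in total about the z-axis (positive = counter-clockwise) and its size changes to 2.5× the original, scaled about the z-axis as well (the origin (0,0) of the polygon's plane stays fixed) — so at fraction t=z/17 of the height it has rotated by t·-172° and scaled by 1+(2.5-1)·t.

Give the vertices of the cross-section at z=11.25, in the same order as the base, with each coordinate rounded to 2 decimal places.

t = z/height = 11.25/17 = 0.661765
s = 1 + (scale-1)·z/height = 1 + (2.5-1)·11.25/17 = 1.992647
θ = twist·z/height = -172°·11.25/17 = -113.8235° = -1.986595 rad
cos θ = -0.403921, sin θ = -0.914794 (intermediates below are computed at full precision and shown rounded to 5 d.p.)
v1: (-2,3.5) → rotate → (4.00962,0.41586) → ×s → (7.98976,0.82867) → (7.99,0.83)
v2: (0,-1.5) → rotate → (-1.37219,0.60588) → ×s → (-2.73429,1.20731) → (-2.73,1.21)
v3: (1,-2.5) → rotate → (-2.69091,0.09501) → ×s → (-5.36203,0.18932) → (-5.36,0.19)
v4: (2.5,1) → rotate → (-0.09501,-2.69091) → ×s → (-0.18932,-5.36203) → (-0.19,-5.36)

Cross-section at z=11.25: (7.99,0.83) (-2.73,1.21) (-5.36,0.19) (-0.19,-5.36)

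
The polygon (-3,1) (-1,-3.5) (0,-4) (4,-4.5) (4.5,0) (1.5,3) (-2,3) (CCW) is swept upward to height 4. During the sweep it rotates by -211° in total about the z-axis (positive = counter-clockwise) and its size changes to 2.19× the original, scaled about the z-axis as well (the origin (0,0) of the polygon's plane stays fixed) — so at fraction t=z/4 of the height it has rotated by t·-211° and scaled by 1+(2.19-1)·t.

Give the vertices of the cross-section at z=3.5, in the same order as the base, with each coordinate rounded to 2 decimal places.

t = z/height = 3.5/4 = 0.875
s = 1 + (scale-1)·z/height = 1 + (2.19-1)·3.5/4 = 2.041250
θ = twist·z/height = -211°·3.5/4 = -184.6250° = -3.222314 rad
cos θ = -0.996744, sin θ = 0.080634 (intermediates below are computed at full precision and shown rounded to 5 d.p.)
v1: (-3,1) → rotate → (2.90960,-1.23865) → ×s → (5.93922,-2.52838) → (5.94,-2.53)
v2: (-1,-3.5) → rotate → (1.27896,3.40797) → ×s → (2.61068,6.95652) → (2.61,6.96)
v3: (0,-4) → rotate → (0.32254,3.98698) → ×s → (0.65838,8.13841) → (0.66,8.14)
v4: (4,-4.5) → rotate → (-3.62412,4.80788) → ×s → (-7.39774,9.81409) → (-7.40,9.81)
v5: (4.5,0) → rotate → (-4.48535,0.36285) → ×s → (-9.15571,0.74067) → (-9.16,0.74)
v6: (1.5,3) → rotate → (-1.73702,-2.86928) → ×s → (-3.54569,-5.85692) → (-3.55,-5.86)
v7: (-2,3) → rotate → (1.75159,-3.15150) → ×s → (3.57543,-6.43300) → (3.58,-6.43)

Cross-section at z=3.5: (5.94,-2.53) (2.61,6.96) (0.66,8.14) (-7.40,9.81) (-9.16,0.74) (-3.55,-5.86) (3.58,-6.43)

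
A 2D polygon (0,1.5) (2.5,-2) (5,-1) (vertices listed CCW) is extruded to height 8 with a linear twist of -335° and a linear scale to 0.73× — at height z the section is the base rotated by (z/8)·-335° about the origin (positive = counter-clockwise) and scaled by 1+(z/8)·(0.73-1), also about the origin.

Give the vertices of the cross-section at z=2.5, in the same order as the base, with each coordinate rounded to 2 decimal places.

t = z/height = 2.5/8 = 0.3125
s = 1 + (scale-1)·z/height = 1 + (0.73-1)·2.5/8 = 0.915625
θ = twist·z/height = -335°·2.5/8 = -104.6875° = -1.827142 rad
cos θ = -0.253547, sin θ = -0.967323 (intermediates below are computed at full precision and shown rounded to 5 d.p.)
v1: (0,1.5) → rotate → (1.45098,-0.38032) → ×s → (1.32856,-0.34823) → (1.33,-0.35)
v2: (2.5,-2) → rotate → (-2.56851,-1.91121) → ×s → (-2.35180,-1.74996) → (-2.35,-1.75)
v3: (5,-1) → rotate → (-2.23506,-4.58307) → ×s → (-2.04647,-4.19637) → (-2.05,-4.20)

Cross-section at z=2.5: (1.33,-0.35) (-2.35,-1.75) (-2.05,-4.20)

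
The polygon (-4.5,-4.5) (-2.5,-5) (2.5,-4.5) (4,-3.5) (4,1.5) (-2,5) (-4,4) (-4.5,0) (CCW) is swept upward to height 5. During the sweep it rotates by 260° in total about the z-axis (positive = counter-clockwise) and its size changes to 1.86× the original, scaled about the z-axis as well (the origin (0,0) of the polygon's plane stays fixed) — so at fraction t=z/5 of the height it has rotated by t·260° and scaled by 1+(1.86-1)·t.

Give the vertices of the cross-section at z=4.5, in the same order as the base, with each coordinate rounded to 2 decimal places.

Cross-section at z=4.5: (-1.77,11.15) (-4.57,8.80) (-9.07,1.10) (-9.19,-2.09) (-2.02,-7.30) (9.26,-2.34) (9.91,1.57) (4.69,6.46)

t = z/height = 4.5/5 = 0.9
s = 1 + (scale-1)·z/height = 1 + (1.86-1)·4.5/5 = 1.774000
θ = twist·z/height = 260°·4.5/5 = 234.0000° = 4.084070 rad
cos θ = -0.587785, sin θ = -0.809017 (intermediates below are computed at full precision and shown rounded to 5 d.p.)
v1: (-4.5,-4.5) → rotate → (-0.99554,6.28561) → ×s → (-1.76609,11.15067) → (-1.77,11.15)
v2: (-2.5,-5) → rotate → (-2.57562,4.96147) → ×s → (-4.56915,8.80165) → (-4.57,8.80)
v3: (2.5,-4.5) → rotate → (-5.11004,0.62249) → ×s → (-9.06521,1.10430) → (-9.07,1.10)
v4: (4,-3.5) → rotate → (-5.18270,-1.17882) → ×s → (-9.19411,-2.09123) → (-9.19,-2.09)
v5: (4,1.5) → rotate → (-1.13762,-4.11775) → ×s → (-2.01813,-7.30488) → (-2.02,-7.30)
v6: (-2,5) → rotate → (5.22066,-1.32089) → ×s → (9.26144,-2.34326) → (9.26,-2.34)
v7: (-4,4) → rotate → (5.58721,0.88493) → ×s → (9.91171,1.56986) → (9.91,1.57)
v8: (-4.5,0) → rotate → (2.64503,3.64058) → ×s → (4.69229,6.45838) → (4.69,6.46)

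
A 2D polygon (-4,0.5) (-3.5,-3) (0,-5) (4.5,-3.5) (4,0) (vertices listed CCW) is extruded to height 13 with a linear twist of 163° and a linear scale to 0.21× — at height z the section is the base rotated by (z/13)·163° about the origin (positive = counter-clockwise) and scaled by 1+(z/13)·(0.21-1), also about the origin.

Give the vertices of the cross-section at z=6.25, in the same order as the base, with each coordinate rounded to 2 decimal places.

Cross-section at z=6.25: (-0.80,-2.37) (1.38,-2.50) (3.04,-0.63) (2.69,2.30) (0.50,2.43)

t = z/height = 6.25/13 = 0.480769
s = 1 + (scale-1)·z/height = 1 + (0.21-1)·6.25/13 = 0.620192
θ = twist·z/height = 163°·6.25/13 = 78.3654° = 1.367734 rad
cos θ = 0.201670, sin θ = 0.979454 (intermediates below are computed at full precision and shown rounded to 5 d.p.)
v1: (-4,0.5) → rotate → (-1.29641,-3.81698) → ×s → (-0.80402,-2.36726) → (-0.80,-2.37)
v2: (-3.5,-3) → rotate → (2.23252,-4.03310) → ×s → (1.38459,-2.50130) → (1.38,-2.50)
v3: (0,-5) → rotate → (4.89727,-1.00835) → ×s → (3.03725,-0.62537) → (3.04,-0.63)
v4: (4.5,-3.5) → rotate → (4.33560,3.70170) → ×s → (2.68891,2.29576) → (2.69,2.30)
v5: (4,0) → rotate → (0.80668,3.91781) → ×s → (0.50030,2.42980) → (0.50,2.43)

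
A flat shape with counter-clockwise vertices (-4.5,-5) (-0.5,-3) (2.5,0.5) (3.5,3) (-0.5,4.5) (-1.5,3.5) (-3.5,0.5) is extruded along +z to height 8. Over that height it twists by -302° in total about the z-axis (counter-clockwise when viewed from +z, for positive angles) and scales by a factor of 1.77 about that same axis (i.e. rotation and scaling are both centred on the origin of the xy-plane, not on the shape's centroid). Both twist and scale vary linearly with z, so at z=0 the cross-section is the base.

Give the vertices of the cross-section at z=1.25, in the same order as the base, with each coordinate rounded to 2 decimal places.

Cross-section at z=1.25: (-7.54,-0.11) (-2.85,-1.87) (2.31,-1.67) (5.13,-0.59) (3.32,3.84) (1.73,3.90) (-2.25,3.26)

t = z/height = 1.25/8 = 0.15625
s = 1 + (scale-1)·z/height = 1 + (1.77-1)·1.25/8 = 1.120313
θ = twist·z/height = -302°·1.25/8 = -47.1875° = -0.823577 rad
cos θ = 0.679601, sin θ = -0.733582 (intermediates below are computed at full precision and shown rounded to 5 d.p.)
v1: (-4.5,-5) → rotate → (-6.72611,-0.09689) → ×s → (-7.53535,-0.10855) → (-7.54,-0.11)
v2: (-0.5,-3) → rotate → (-2.54055,-1.67201) → ×s → (-2.84620,-1.87318) → (-2.85,-1.87)
v3: (2.5,0.5) → rotate → (2.06579,-1.49415) → ×s → (2.31434,-1.67392) → (2.31,-1.67)
v4: (3.5,3) → rotate → (4.57935,-0.52873) → ×s → (5.13030,-0.59234) → (5.13,-0.59)
v5: (-0.5,4.5) → rotate → (2.96132,3.42500) → ×s → (3.31760,3.83707) → (3.32,3.84)
v6: (-1.5,3.5) → rotate → (1.54813,3.47898) → ×s → (1.73439,3.89754) → (1.73,3.90)
v7: (-3.5,0.5) → rotate → (-2.01181,2.90734) → ×s → (-2.25386,3.25713) → (-2.25,3.26)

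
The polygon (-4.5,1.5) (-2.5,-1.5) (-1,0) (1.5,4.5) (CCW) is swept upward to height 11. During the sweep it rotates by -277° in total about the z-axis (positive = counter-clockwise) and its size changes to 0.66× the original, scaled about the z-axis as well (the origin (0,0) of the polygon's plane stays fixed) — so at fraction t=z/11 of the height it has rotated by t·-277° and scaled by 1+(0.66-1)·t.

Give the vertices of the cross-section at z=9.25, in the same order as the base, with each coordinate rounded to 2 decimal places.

t = z/height = 9.25/11 = 0.840909
s = 1 + (scale-1)·z/height = 1 + (0.66-1)·9.25/11 = 0.714091
θ = twist·z/height = -277°·9.25/11 = -232.9318° = -4.065427 rad
cos θ = -0.602765, sin θ = 0.797919 (intermediates below are computed at full precision and shown rounded to 5 d.p.)
v1: (-4.5,1.5) → rotate → (1.51556,-4.49478) → ×s → (1.08225,-3.20968) → (1.08,-3.21)
v2: (-2.5,-1.5) → rotate → (2.70379,-1.09065) → ×s → (1.93075,-0.77882) → (1.93,-0.78)
v3: (-1,0) → rotate → (0.60276,-0.79792) → ×s → (0.43043,-0.56979) → (0.43,-0.57)
v4: (1.5,4.5) → rotate → (-4.49478,-1.51556) → ×s → (-3.20968,-1.08225) → (-3.21,-1.08)

Cross-section at z=9.25: (1.08,-3.21) (1.93,-0.78) (0.43,-0.57) (-3.21,-1.08)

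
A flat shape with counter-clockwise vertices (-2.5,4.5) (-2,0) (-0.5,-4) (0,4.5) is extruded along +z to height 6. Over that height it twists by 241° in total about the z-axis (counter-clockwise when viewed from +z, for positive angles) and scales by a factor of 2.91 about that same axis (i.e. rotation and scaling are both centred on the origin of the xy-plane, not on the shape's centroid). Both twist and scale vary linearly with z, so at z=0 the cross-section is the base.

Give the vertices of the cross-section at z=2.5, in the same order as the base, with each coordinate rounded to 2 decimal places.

t = z/height = 2.5/6 = 0.416667
s = 1 + (scale-1)·z/height = 1 + (2.91-1)·2.5/6 = 1.795833
θ = twist·z/height = 241°·2.5/6 = 100.4167° = 1.752601 rad
cos θ = -0.180805, sin θ = 0.983519 (intermediates below are computed at full precision and shown rounded to 5 d.p.)
v1: (-2.5,4.5) → rotate → (-3.97382,-3.27242) → ×s → (-7.13632,-5.87672) → (-7.14,-5.88)
v2: (-2,0) → rotate → (0.36161,-1.96704) → ×s → (0.64939,-3.53247) → (0.65,-3.53)
v3: (-0.5,-4) → rotate → (4.02448,0.23146) → ×s → (7.22729,0.41567) → (7.23,0.42)
v4: (0,4.5) → rotate → (-4.42584,-0.81362) → ×s → (-7.94806,-1.46113) → (-7.95,-1.46)

Cross-section at z=2.5: (-7.14,-5.88) (0.65,-3.53) (7.23,0.42) (-7.95,-1.46)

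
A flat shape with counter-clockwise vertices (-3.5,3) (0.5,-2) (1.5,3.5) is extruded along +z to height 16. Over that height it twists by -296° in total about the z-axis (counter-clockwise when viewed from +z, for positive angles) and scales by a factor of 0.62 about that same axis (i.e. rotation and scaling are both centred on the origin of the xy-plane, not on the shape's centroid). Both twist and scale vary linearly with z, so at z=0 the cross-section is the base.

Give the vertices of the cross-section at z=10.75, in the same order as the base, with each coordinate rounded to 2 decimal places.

Cross-section at z=10.75: (1.74,-2.96) (0.13,1.53) (-1.90,-2.10)

t = z/height = 10.75/16 = 0.671875
s = 1 + (scale-1)·z/height = 1 + (0.62-1)·10.75/16 = 0.744688
θ = twist·z/height = -296°·10.75/16 = -198.8750° = -3.471024 rad
cos θ = -0.946227, sin θ = 0.323505 (intermediates below are computed at full precision and shown rounded to 5 d.p.)
v1: (-3.5,3) → rotate → (2.34128,-3.97095) → ×s → (1.74352,-2.95711) → (1.74,-2.96)
v2: (0.5,-2) → rotate → (0.17390,2.05421) → ×s → (0.12950,1.52974) → (0.13,1.53)
v3: (1.5,3.5) → rotate → (-2.55161,-2.82654) → ×s → (-1.90015,-2.10489) → (-1.90,-2.10)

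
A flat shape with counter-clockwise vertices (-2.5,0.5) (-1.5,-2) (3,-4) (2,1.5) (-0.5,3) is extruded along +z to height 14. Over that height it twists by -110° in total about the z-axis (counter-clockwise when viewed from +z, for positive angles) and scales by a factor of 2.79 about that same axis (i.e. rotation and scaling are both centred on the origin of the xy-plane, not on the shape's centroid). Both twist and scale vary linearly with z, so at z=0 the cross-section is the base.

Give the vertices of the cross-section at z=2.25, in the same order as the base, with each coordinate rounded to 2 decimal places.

t = z/height = 2.25/14 = 0.160714
s = 1 + (scale-1)·z/height = 1 + (2.79-1)·2.25/14 = 1.287679
θ = twist·z/height = -110°·2.25/14 = -17.6786° = -0.308549 rad
cos θ = 0.952775, sin θ = -0.303677 (intermediates below are computed at full precision and shown rounded to 5 d.p.)
v1: (-2.5,0.5) → rotate → (-2.23010,1.23558) → ×s → (-2.87165,1.59103) → (-2.87,1.59)
v2: (-1.5,-2) → rotate → (-2.03652,-1.45004) → ×s → (-2.62238,-1.86718) → (-2.62,-1.87)
v3: (3,-4) → rotate → (1.64362,-4.72213) → ×s → (2.11645,-6.08059) → (2.12,-6.08)
v4: (2,1.5) → rotate → (2.36107,0.82181) → ×s → (3.04029,1.05823) → (3.04,1.06)
v5: (-0.5,3) → rotate → (0.43464,3.01016) → ×s → (0.55968,3.87612) → (0.56,3.88)

Cross-section at z=2.25: (-2.87,1.59) (-2.62,-1.87) (2.12,-6.08) (3.04,1.06) (0.56,3.88)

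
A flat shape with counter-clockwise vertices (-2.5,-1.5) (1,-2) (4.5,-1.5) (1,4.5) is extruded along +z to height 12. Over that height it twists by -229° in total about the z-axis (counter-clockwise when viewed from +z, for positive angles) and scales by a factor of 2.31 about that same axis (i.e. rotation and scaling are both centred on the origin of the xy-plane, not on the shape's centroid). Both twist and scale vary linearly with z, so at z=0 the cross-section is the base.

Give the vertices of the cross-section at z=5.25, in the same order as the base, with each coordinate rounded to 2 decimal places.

Cross-section at z=5.25: (-1.63,4.29) (-3.37,-0.99) (-3.57,-6.55) (6.69,-2.80)

t = z/height = 5.25/12 = 0.4375
s = 1 + (scale-1)·z/height = 1 + (2.31-1)·5.25/12 = 1.573125
θ = twist·z/height = -229°·5.25/12 = -100.1875° = -1.748602 rad
cos θ = -0.176870, sin θ = -0.984234 (intermediates below are computed at full precision and shown rounded to 5 d.p.)
v1: (-2.5,-1.5) → rotate → (-1.03418,2.72589) → ×s → (-1.62689,4.28817) → (-1.63,4.29)
v2: (1,-2) → rotate → (-2.14534,-0.63049) → ×s → (-3.37489,-0.99185) → (-3.37,-0.99)
v3: (4.5,-1.5) → rotate → (-2.27227,-4.16375) → ×s → (-3.57456,-6.55010) → (-3.57,-6.55)
v4: (1,4.5) → rotate → (4.25218,-1.78015) → ×s → (6.68922,-2.80040) → (6.69,-2.80)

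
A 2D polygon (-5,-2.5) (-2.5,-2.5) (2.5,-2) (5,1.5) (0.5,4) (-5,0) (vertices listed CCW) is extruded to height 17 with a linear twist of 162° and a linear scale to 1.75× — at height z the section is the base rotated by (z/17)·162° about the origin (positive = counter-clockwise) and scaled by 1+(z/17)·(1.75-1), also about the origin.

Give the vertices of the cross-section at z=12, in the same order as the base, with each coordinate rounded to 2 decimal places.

t = z/height = 12/17 = 0.705882
s = 1 + (scale-1)·z/height = 1 + (1.75-1)·12/17 = 1.529412
θ = twist·z/height = 162°·12/17 = 114.3529° = 1.995835 rad
cos θ = -0.412356, sin θ = 0.911023 (intermediates below are computed at full precision and shown rounded to 5 d.p.)
v1: (-5,-2.5) → rotate → (4.33934,-3.52422) → ×s → (6.63663,-5.38999) → (6.64,-5.39)
v2: (-2.5,-2.5) → rotate → (3.30845,-1.24667) → ×s → (5.05998,-1.90667) → (5.06,-1.91)
v3: (2.5,-2) → rotate → (0.79115,3.10227) → ×s → (1.21000,4.74465) → (1.21,4.74)
v4: (5,1.5) → rotate → (-3.42832,3.93658) → ×s → (-5.24331,6.02065) → (-5.24,6.02)
v5: (0.5,4) → rotate → (-3.85027,-1.19391) → ×s → (-5.88865,-1.82599) → (-5.89,-1.83)
v6: (-5,0) → rotate → (2.06178,-4.55511) → ×s → (3.15331,-6.96664) → (3.15,-6.97)

Cross-section at z=12: (6.64,-5.39) (5.06,-1.91) (1.21,4.74) (-5.24,6.02) (-5.89,-1.83) (3.15,-6.97)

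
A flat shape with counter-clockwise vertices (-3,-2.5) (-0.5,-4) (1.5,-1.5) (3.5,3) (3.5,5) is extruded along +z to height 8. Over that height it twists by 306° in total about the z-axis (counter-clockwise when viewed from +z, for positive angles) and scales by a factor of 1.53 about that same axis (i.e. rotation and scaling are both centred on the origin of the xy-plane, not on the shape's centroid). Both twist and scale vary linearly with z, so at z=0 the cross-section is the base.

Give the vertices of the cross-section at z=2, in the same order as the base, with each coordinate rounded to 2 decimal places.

t = z/height = 2/8 = 0.25
s = 1 + (scale-1)·z/height = 1 + (1.53-1)·2/8 = 1.132500
θ = twist·z/height = 306°·2/8 = 76.5000° = 1.335177 rad
cos θ = 0.233445, sin θ = 0.972370 (intermediates below are computed at full precision and shown rounded to 5 d.p.)
v1: (-3,-2.5) → rotate → (1.73059,-3.50072) → ×s → (1.95989,-3.96457) → (1.96,-3.96)
v2: (-0.5,-4) → rotate → (3.77276,-1.41997) → ×s → (4.27265,-1.60811) → (4.27,-1.61)
v3: (1.5,-1.5) → rotate → (1.80872,1.10839) → ×s → (2.04838,1.25525) → (2.05,1.26)
v4: (3.5,3) → rotate → (-2.10005,4.10363) → ×s → (-2.37831,4.64736) → (-2.38,4.65)
v5: (3.5,5) → rotate → (-4.04479,4.57052) → ×s → (-4.58073,5.17612) → (-4.58,5.18)

Cross-section at z=2: (1.96,-3.96) (4.27,-1.61) (2.05,1.26) (-2.38,4.65) (-4.58,5.18)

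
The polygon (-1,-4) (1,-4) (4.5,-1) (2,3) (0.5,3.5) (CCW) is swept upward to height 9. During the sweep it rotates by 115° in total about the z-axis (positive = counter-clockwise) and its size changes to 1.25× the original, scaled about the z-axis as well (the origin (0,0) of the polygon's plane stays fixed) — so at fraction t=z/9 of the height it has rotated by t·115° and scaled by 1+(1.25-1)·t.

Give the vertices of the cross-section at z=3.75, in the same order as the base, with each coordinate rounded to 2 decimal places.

t = z/height = 3.75/9 = 0.416667
s = 1 + (scale-1)·z/height = 1 + (1.25-1)·3.75/9 = 1.104167
θ = twist·z/height = 115°·3.75/9 = 47.9167° = 0.836304 rad
cos θ = 0.670211, sin θ = 0.742171 (intermediates below are computed at full precision and shown rounded to 5 d.p.)
v1: (-1,-4) → rotate → (2.29847,-3.42301) → ×s → (2.53790,-3.77958) → (2.54,-3.78)
v2: (1,-4) → rotate → (3.63889,-1.93867) → ×s → (4.01795,-2.14062) → (4.02,-2.14)
v3: (4.5,-1) → rotate → (3.75812,2.66956) → ×s → (4.14959,2.94764) → (4.15,2.95)
v4: (2,3) → rotate → (-0.88609,3.49497) → ×s → (-0.97839,3.85903) → (-0.98,3.86)
v5: (0.5,3.5) → rotate → (-2.26249,2.71682) → ×s → (-2.49817,2.99983) → (-2.50,3.00)

Cross-section at z=3.75: (2.54,-3.78) (4.02,-2.14) (4.15,2.95) (-0.98,3.86) (-2.50,3.00)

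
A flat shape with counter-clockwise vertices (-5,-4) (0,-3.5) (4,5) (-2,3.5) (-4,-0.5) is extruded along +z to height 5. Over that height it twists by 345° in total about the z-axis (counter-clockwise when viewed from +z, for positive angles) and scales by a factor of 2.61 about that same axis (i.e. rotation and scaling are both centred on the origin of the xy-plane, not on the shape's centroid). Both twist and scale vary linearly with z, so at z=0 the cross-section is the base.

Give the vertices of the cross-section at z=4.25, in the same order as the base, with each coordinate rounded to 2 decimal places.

Cross-section at z=4.25: (-13.38,7.14) (-7.62,-3.27) (14.62,-4.03) (5.75,7.62) (-4.83,8.24)

t = z/height = 4.25/5 = 0.85
s = 1 + (scale-1)·z/height = 1 + (2.61-1)·4.25/5 = 2.368500
θ = twist·z/height = 345°·4.25/5 = 293.2500° = 5.118178 rad
cos θ = 0.394744, sin θ = -0.918791 (intermediates below are computed at full precision and shown rounded to 5 d.p.)
v1: (-5,-4) → rotate → (-5.64888,3.01498) → ×s → (-13.37938,7.14098) → (-13.38,7.14)
v2: (0,-3.5) → rotate → (-3.21577,-1.38160) → ×s → (-7.61655,-3.27233) → (-7.62,-3.27)
v3: (4,5) → rotate → (6.17293,-1.70145) → ×s → (14.62059,-4.02987) → (14.62,-4.03)
v4: (-2,3.5) → rotate → (2.42628,3.21919) → ×s → (5.74665,7.62464) → (5.75,7.62)
v5: (-4,-0.5) → rotate → (-2.03837,3.47779) → ×s → (-4.82788,8.23715) → (-4.83,8.24)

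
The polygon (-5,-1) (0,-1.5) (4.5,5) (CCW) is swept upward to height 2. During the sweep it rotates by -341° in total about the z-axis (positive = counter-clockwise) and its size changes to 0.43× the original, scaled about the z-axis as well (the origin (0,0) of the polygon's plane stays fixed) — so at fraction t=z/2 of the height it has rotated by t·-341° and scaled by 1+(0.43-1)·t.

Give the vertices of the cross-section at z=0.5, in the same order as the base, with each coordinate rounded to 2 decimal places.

t = z/height = 0.5/2 = 0.25
s = 1 + (scale-1)·z/height = 1 + (0.43-1)·0.5/2 = 0.857500
θ = twist·z/height = -341°·0.5/2 = -85.2500° = -1.487893 rad
cos θ = 0.082808, sin θ = -0.996566 (intermediates below are computed at full precision and shown rounded to 5 d.p.)
v1: (-5,-1) → rotate → (-1.41061,4.90002) → ×s → (-1.20960,4.20177) → (-1.21,4.20)
v2: (0,-1.5) → rotate → (-1.49485,-0.12421) → ×s → (-1.28183,-0.10651) → (-1.28,-0.11)
v3: (4.5,5) → rotate → (5.35546,-4.07050) → ×s → (4.59231,-3.49046) → (4.59,-3.49)

Cross-section at z=0.5: (-1.21,4.20) (-1.28,-0.11) (4.59,-3.49)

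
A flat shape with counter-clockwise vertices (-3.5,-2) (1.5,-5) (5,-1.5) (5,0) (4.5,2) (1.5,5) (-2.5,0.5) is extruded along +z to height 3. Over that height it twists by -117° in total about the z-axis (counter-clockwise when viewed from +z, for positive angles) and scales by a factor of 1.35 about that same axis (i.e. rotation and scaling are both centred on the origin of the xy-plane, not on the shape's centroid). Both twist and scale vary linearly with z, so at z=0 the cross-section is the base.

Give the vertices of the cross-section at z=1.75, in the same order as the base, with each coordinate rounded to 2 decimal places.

t = z/height = 1.75/3 = 0.583333
s = 1 + (scale-1)·z/height = 1 + (1.35-1)·1.75/3 = 1.204167
θ = twist·z/height = -117°·1.75/3 = -68.2500° = -1.191187 rad
cos θ = 0.370557, sin θ = -0.928810 (intermediates below are computed at full precision and shown rounded to 5 d.p.)
v1: (-3.5,-2) → rotate → (-3.15457,2.50972) → ×s → (-3.79863,3.02212) → (-3.80,3.02)
v2: (1.5,-5) → rotate → (-4.08821,-3.24600) → ×s → (-4.92289,-3.90873) → (-4.92,-3.91)
v3: (5,-1.5) → rotate → (0.45957,-5.19988) → ×s → (0.55340,-6.26153) → (0.55,-6.26)
v4: (5,0) → rotate → (1.85279,-4.64405) → ×s → (2.23106,-5.59221) → (2.23,-5.59)
v5: (4.5,2) → rotate → (3.52513,-3.43853) → ×s → (4.24484,-4.14056) → (4.24,-4.14)
v6: (1.5,5) → rotate → (5.19988,0.45957) → ×s → (6.26153,0.55340) → (6.26,0.55)
v7: (-2.5,0.5) → rotate → (-0.46199,2.50730) → ×s → (-0.55631,3.01921) → (-0.56,3.02)

Cross-section at z=1.75: (-3.80,3.02) (-4.92,-3.91) (0.55,-6.26) (2.23,-5.59) (4.24,-4.14) (6.26,0.55) (-0.56,3.02)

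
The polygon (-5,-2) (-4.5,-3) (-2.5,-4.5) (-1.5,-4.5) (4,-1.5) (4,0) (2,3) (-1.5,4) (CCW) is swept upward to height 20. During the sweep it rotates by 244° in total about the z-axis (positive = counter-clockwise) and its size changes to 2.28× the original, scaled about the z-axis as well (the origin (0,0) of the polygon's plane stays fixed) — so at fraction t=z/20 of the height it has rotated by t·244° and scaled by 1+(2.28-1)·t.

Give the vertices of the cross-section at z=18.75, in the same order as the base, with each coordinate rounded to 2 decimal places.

t = z/height = 18.75/20 = 0.9375
s = 1 + (scale-1)·z/height = 1 + (2.28-1)·18.75/20 = 2.200000
θ = twist·z/height = 244°·18.75/20 = 228.7500° = 3.992441 rad
cos θ = -0.659346, sin θ = -0.751840 (intermediates below are computed at full precision and shown rounded to 5 d.p.)
v1: (-5,-2) → rotate → (1.79305,5.07789) → ×s → (3.94471,11.17136) → (3.94,11.17)
v2: (-4.5,-3) → rotate → (0.71154,5.36132) → ×s → (1.56538,11.79490) → (1.57,11.79)
v3: (-2.5,-4.5) → rotate → (-1.73491,4.84666) → ×s → (-3.81681,10.66264) → (-3.82,10.66)
v4: (-1.5,-4.5) → rotate → (-2.39426,4.09482) → ×s → (-5.26737,9.00859) → (-5.27,9.01)
v5: (4,-1.5) → rotate → (-3.76514,-2.01834) → ×s → (-8.28331,-4.44035) → (-8.28,-4.44)
v6: (4,0) → rotate → (-2.63738,-3.00736) → ×s → (-5.80224,-6.61619) → (-5.80,-6.62)
v7: (2,3) → rotate → (0.93683,-3.48172) → ×s → (2.06102,-7.65978) → (2.06,-7.66)
v8: (-1.5,4) → rotate → (3.99638,-1.50962) → ×s → (8.79203,-3.32117) → (8.79,-3.32)

Cross-section at z=18.75: (3.94,11.17) (1.57,11.79) (-3.82,10.66) (-5.27,9.01) (-8.28,-4.44) (-5.80,-6.62) (2.06,-7.66) (8.79,-3.32)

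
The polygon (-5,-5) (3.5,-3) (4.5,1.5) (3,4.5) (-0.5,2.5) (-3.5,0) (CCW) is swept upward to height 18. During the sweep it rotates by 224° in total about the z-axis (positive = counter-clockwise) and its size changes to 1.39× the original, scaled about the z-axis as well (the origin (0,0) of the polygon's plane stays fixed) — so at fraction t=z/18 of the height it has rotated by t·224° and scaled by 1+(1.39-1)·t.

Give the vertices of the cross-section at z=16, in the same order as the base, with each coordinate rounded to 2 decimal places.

Cross-section at z=16: (4.16,8.57) (-5.78,2.27) (-5.06,-3.89) (-1.83,-7.05) (1.74,-2.96) (4.45,1.54)

t = z/height = 16/18 = 0.888889
s = 1 + (scale-1)·z/height = 1 + (1.39-1)·16/18 = 1.346667
θ = twist·z/height = 224°·16/18 = 199.1111° = 3.475144 rad
cos θ = -0.944885, sin θ = -0.327401 (intermediates below are computed at full precision and shown rounded to 5 d.p.)
v1: (-5,-5) → rotate → (3.08742,6.36143) → ×s → (4.15773,8.56673) → (4.16,8.57)
v2: (3.5,-3) → rotate → (-4.28930,1.68875) → ×s → (-5.77626,2.27419) → (-5.78,2.27)
v3: (4.5,1.5) → rotate → (-3.76088,-2.89063) → ×s → (-5.06466,-3.89272) → (-5.06,-3.89)
v4: (3,4.5) → rotate → (-1.36135,-5.23419) → ×s → (-1.83329,-7.04871) → (-1.83,-7.05)
v5: (-0.5,2.5) → rotate → (1.29095,-2.19851) → ×s → (1.73847,-2.96066) → (1.74,-2.96)
v6: (-3.5,0) → rotate → (3.30710,1.14590) → ×s → (4.45356,1.54315) → (4.45,1.54)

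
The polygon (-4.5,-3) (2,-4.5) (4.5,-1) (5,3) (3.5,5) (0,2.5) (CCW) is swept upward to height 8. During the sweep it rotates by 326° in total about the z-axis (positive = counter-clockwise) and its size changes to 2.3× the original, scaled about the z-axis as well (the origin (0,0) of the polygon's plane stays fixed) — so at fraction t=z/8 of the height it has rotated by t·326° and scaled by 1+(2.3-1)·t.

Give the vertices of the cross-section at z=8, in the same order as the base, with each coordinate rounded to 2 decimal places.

t = z/height = 8/8 = 1
s = 1 + (scale-1)·z/height = 1 + (2.3-1)·8/8 = 2.300000
θ = twist·z/height = 326°·8/8 = 326.0000° = 5.689773 rad
cos θ = 0.829038, sin θ = -0.559193 (intermediates below are computed at full precision and shown rounded to 5 d.p.)
v1: (-4.5,-3) → rotate → (-5.40825,0.02926) → ×s → (-12.43897,0.06729) → (-12.44,0.07)
v2: (2,-4.5) → rotate → (-0.85829,-4.84905) → ×s → (-1.97407,-11.15283) → (-1.97,-11.15)
v3: (4.5,-1) → rotate → (3.17148,-3.34541) → ×s → (7.29440,-7.69443) → (7.29,-7.69)
v4: (5,3) → rotate → (5.82277,-0.30885) → ×s → (13.39236,-0.71036) → (13.39,-0.71)
v5: (3.5,5) → rotate → (5.69760,2.18801) → ×s → (13.10447,5.03243) → (13.10,5.03)
v6: (0,2.5) → rotate → (1.39798,2.07259) → ×s → (3.21536,4.76697) → (3.22,4.77)

Cross-section at z=8: (-12.44,0.07) (-1.97,-11.15) (7.29,-7.69) (13.39,-0.71) (13.10,5.03) (3.22,4.77)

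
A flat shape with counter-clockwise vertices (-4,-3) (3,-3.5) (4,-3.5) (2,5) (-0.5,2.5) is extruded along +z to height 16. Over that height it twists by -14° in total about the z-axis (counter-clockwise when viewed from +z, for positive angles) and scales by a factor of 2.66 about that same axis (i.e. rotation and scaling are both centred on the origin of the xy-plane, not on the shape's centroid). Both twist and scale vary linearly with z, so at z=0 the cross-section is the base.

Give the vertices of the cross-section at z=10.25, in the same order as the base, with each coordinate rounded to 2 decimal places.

Cross-section at z=10.25: (-9.12,-4.83) (4.99,-8.10) (7.03,-8.42) (5.68,9.55) (-0.21,5.26)

t = z/height = 10.25/16 = 0.640625
s = 1 + (scale-1)·z/height = 1 + (2.66-1)·10.25/16 = 2.063438
θ = twist·z/height = -14°·10.25/16 = -8.9688° = -0.156534 rad
cos θ = 0.987774, sin θ = -0.155896 (intermediates below are computed at full precision and shown rounded to 5 d.p.)
v1: (-4,-3) → rotate → (-4.41878,-2.33974) → ×s → (-9.11788,-4.82790) → (-9.12,-4.83)
v2: (3,-3.5) → rotate → (2.41769,-3.92489) → ×s → (4.98874,-8.09877) → (4.99,-8.10)
v3: (4,-3.5) → rotate → (3.40546,-4.08079) → ×s → (7.02695,-8.42046) → (7.03,-8.42)
v4: (2,5) → rotate → (2.75503,4.62708) → ×s → (5.68482,9.54768) → (5.68,9.55)
v5: (-0.5,2.5) → rotate → (-0.10415,2.54738) → ×s → (-0.21490,5.25636) → (-0.21,5.26)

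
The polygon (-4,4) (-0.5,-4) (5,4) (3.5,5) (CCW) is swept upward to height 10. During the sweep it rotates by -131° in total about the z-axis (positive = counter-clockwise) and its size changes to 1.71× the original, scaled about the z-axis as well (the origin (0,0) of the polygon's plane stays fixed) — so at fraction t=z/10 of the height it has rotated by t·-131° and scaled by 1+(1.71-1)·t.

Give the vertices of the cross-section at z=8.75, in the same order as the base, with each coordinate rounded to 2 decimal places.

t = z/height = 8.75/10 = 0.875
s = 1 + (scale-1)·z/height = 1 + (1.71-1)·8.75/10 = 1.621250
θ = twist·z/height = -131°·8.75/10 = -114.6250° = -2.000584 rad
cos θ = -0.416677, sin θ = -0.909054 (intermediates below are computed at full precision and shown rounded to 5 d.p.)
v1: (-4,4) → rotate → (5.30293,1.96951) → ×s → (8.59737,3.19306) → (8.60,3.19)
v2: (-0.5,-4) → rotate → (-3.42788,2.12124) → ×s → (-5.55745,3.43906) → (-5.56,3.44)
v3: (5,4) → rotate → (1.55283,-6.21198) → ×s → (2.51753,-10.07118) → (2.52,-10.07)
v4: (3.5,5) → rotate → (3.08690,-5.26508) → ×s → (5.00464,-8.53601) → (5.00,-8.54)

Cross-section at z=8.75: (8.60,3.19) (-5.56,3.44) (2.52,-10.07) (5.00,-8.54)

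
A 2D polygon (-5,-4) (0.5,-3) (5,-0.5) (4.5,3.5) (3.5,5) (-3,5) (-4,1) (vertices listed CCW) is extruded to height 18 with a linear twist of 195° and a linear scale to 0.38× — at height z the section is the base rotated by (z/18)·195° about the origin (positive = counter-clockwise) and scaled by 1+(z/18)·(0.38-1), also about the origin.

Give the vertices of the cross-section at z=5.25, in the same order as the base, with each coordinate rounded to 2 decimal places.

t = z/height = 5.25/18 = 0.291667
s = 1 + (scale-1)·z/height = 1 + (0.38-1)·5.25/18 = 0.819167
θ = twist·z/height = 195°·5.25/18 = 56.8750° = 0.992656 rad
cos θ = 0.546467, sin θ = 0.837480 (intermediates below are computed at full precision and shown rounded to 5 d.p.)
v1: (-5,-4) → rotate → (0.61758,-6.37327) → ×s → (0.50590,-5.22077) → (0.51,-5.22)
v2: (0.5,-3) → rotate → (2.78567,-1.22066) → ×s → (2.28193,-0.99993) → (2.28,-1.00)
v3: (5,-0.5) → rotate → (3.15108,3.91417) → ×s → (2.58126,3.20636) → (2.58,3.21)
v4: (4.5,3.5) → rotate → (-0.47208,5.68130) → ×s → (-0.38671,4.65393) → (-0.39,4.65)
v5: (3.5,5) → rotate → (-2.27477,5.66352) → ×s → (-1.86341,4.63937) → (-1.86,4.64)
v6: (-3,5) → rotate → (-5.82680,0.21990) → ×s → (-4.77312,0.18013) → (-4.77,0.18)
v7: (-4,1) → rotate → (-3.02335,-2.80345) → ×s → (-2.47663,-2.29650) → (-2.48,-2.30)

Cross-section at z=5.25: (0.51,-5.22) (2.28,-1.00) (2.58,3.21) (-0.39,4.65) (-1.86,4.64) (-4.77,0.18) (-2.48,-2.30)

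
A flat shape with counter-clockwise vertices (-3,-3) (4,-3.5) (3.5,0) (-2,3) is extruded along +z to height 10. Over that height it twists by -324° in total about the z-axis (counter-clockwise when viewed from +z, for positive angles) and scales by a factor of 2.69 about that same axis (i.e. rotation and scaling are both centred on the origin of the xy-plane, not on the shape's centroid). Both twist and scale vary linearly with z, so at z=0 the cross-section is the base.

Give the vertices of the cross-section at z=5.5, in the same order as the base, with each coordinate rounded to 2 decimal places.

Cross-section at z=5.5: (5.60,5.97) (-7.93,6.51) (-6.75,-0.21) (4.04,-5.66)

t = z/height = 5.5/10 = 0.55
s = 1 + (scale-1)·z/height = 1 + (2.69-1)·5.5/10 = 1.929500
θ = twist·z/height = -324°·5.5/10 = -178.2000° = -3.110177 rad
cos θ = -0.999507, sin θ = -0.031411 (intermediates below are computed at full precision and shown rounded to 5 d.p.)
v1: (-3,-3) → rotate → (2.90429,3.09275) → ×s → (5.60382,5.96746) → (5.60,5.97)
v2: (4,-3.5) → rotate → (-4.10796,3.37263) → ×s → (-7.92632,6.50749) → (-7.93,6.51)
v3: (3.5,0) → rotate → (-3.49827,-0.10994) → ×s → (-6.74992,-0.21212) → (-6.75,-0.21)
v4: (-2,3) → rotate → (2.09325,-2.93570) → ×s → (4.03892,-5.66443) → (4.04,-5.66)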